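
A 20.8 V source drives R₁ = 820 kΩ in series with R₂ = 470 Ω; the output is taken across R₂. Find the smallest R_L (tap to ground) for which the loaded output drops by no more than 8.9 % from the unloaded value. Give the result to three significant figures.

Output resistance R_th = R₁‖R₂ = (820000 × 470)/820500 = 469.7 Ω.
The fractional drop is R_th/(R_th + R_L); requiring this ≤ 0.0890 gives R_L ≥ R_th(1/0.0890 − 1) = 469.7 × 10.24 = 4.81 kΩ.

R_L(min) ≈ 4.81 kΩ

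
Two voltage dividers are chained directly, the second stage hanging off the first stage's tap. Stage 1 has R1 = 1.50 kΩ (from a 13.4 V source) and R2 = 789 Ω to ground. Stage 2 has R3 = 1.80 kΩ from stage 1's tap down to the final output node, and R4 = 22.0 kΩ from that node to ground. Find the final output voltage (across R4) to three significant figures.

V_out ≈ 4.18 V

Stage 2 presents R3+R4 = 23800 Ω as a load on stage 1's tap.
Stage 1's lower leg becomes R2‖(R3+R4) = 763.7 Ω, so V_mid = 13.4 × 763.7/2264 = 4.521 V.
Stage 2 is itself unloaded: V_out = V_mid × R4/(R3+R4) = 4.521 × 22000/23800 = 4.18 V.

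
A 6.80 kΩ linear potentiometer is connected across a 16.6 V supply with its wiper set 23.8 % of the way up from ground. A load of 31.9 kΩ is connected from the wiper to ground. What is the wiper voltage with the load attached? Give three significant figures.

The wiper splits the pot into (1−α)R = 5.182 kΩ above and αR = 1.618 kΩ below.
Lower section ‖ load = 1.540 kΩ.
V_wiper = 16.6 × 1.540/(5.182 + 1.540) = 3.80 V.

V ≈ 3.80 V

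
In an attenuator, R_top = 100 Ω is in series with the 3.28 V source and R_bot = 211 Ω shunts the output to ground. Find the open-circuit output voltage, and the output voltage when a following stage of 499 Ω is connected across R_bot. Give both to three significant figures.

Open-circuit: V = 3.28 × 211/(100 + 211) = 2.23 V.
With the load, R_bot becomes R_bot‖R_L = 148.3 Ω, so V = 3.28 × 148.3/248.3 = 1.96 V.

Unloaded: 2.23 V; loaded: 1.96 V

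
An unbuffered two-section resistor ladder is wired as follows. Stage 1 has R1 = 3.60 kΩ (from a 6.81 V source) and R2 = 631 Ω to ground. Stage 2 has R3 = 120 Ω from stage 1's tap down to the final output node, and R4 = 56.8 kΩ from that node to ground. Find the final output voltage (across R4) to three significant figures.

Stage 2 presents R3+R4 = 56920 Ω as a load on stage 1's tap.
Stage 1's lower leg becomes R2‖(R3+R4) = 624.1 Ω, so V_mid = 6.81 × 624.1/4224 = 1.006 V.
Stage 2 is itself unloaded: V_out = V_mid × R4/(R3+R4) = 1.006 × 56800/56920 = 1.00 V.

V_out ≈ 1.00 V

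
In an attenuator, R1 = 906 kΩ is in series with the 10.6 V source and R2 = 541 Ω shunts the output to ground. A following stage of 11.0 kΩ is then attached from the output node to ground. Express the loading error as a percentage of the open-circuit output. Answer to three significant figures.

The divider's output (Thévenin) resistance is R1‖R2 = 540.7 Ω.
Fractional drop under load = R_th/(R_th + R_L) = 540.7 / (540.7 + 11000) = 0.04685.
So the output falls by 4.68 %.

4.68 %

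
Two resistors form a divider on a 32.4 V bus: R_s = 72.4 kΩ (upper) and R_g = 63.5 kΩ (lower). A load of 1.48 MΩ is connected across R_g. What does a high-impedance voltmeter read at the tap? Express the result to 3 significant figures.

The load sits in parallel with R_g: R_g‖R_L = (63.5 × 1480) / (63.5 + 1480) = 60.89 kΩ.
V_out = 32.4 × 60.89 / (72.4 + 60.89) = 32.4 × 60.89/133.3 = 14.8 V.

V_out ≈ 14.8 V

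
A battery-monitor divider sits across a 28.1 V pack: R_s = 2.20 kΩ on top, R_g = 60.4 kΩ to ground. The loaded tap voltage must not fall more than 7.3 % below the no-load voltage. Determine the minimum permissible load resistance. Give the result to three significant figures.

Output resistance R_th = R_s‖R_g = (2.20 × 60.4)/62.60 = 2.123 kΩ.
The fractional drop is R_th/(R_th + R_L); requiring this ≤ 0.0730 gives R_L ≥ R_th(1/0.0730 − 1) = 2.123 × 12.70 = 27.0 kΩ.

R_L(min) ≈ 27.0 kΩ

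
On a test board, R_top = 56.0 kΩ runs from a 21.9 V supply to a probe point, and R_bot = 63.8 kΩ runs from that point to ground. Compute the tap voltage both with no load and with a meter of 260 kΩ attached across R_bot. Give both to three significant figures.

Unloaded: 11.7 V; loaded: 10.5 V

Open-circuit: V = 21.9 × 63.8/(56.0 + 63.8) = 11.7 V.
With the load, R_bot becomes R_bot‖R_L = 51.23 kΩ, so V = 21.9 × 51.23/107.2 = 10.5 V.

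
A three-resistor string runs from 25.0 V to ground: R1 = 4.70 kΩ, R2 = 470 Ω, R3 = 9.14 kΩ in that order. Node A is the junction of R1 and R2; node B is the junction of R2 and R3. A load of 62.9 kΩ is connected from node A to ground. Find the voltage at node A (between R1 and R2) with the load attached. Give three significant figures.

V ≈ 16.0 V

Below node A the series string R2+R3 = 9610 Ω sits in parallel with the 62900 Ω load: 8336 Ω.
V_A = 25.0 × 8336/(4700 + 8336) = 16.0 V.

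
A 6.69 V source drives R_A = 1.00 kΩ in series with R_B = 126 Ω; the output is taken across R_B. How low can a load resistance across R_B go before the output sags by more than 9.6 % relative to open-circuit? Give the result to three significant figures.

R_L(min) ≈ 1.05 kΩ

Output resistance R_th = R_A‖R_B = (1000 × 126)/1126 = 111.9 Ω.
The fractional drop is R_th/(R_th + R_L); requiring this ≤ 0.0960 gives R_L ≥ R_th(1/0.0960 − 1) = 111.9 × 9.417 = 1.05 kΩ.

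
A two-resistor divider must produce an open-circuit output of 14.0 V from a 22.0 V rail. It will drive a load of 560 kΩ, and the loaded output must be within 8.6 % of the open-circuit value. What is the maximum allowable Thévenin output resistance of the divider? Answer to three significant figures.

Loading drop = R_th/(R_th + R_L) ≤ 0.0860, so R_th ≤ R_L · ε/(1−ε) = 560 kΩ × 0.0860/0.9140 = 52.7 kΩ.
(Any R1, R2 with R2/(R1+R2) = 0.636 and R1‖R2 ≤ 52.7 kΩ will meet the spec.)

R_th ≤ 52.7 kΩ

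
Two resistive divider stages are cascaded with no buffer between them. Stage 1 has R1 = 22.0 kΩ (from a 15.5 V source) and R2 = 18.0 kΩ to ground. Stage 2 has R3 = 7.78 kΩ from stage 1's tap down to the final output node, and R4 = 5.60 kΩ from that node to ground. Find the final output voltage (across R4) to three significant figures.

V_out ≈ 1.68 V

Stage 2 presents R3+R4 = 13.38 kΩ as a load on stage 1's tap.
Stage 1's lower leg becomes R2‖(R3+R4) = 7.675 kΩ, so V_mid = 15.5 × 7.675/29.67 = 4.009 V.
Stage 2 is itself unloaded: V_out = V_mid × R4/(R3+R4) = 4.009 × 5.60/13.38 = 1.68 V.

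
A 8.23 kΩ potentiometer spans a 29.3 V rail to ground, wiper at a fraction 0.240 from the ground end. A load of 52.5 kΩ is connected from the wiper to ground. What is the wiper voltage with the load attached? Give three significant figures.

The wiper splits the pot into (1−α)R = 6.255 kΩ above and αR = 1.975 kΩ below.
Lower section ‖ load = 1.904 kΩ.
V_wiper = 29.3 × 1.904/(6.255 + 1.904) = 6.84 V.

V ≈ 6.84 V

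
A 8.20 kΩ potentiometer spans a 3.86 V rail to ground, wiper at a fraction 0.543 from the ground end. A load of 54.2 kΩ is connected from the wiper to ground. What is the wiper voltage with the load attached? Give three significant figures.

The wiper splits the pot into (1−α)R = 3.747 kΩ above and αR = 4.453 kΩ below.
Lower section ‖ load = 4.115 kΩ.
V_wiper = 3.86 × 4.115/(3.747 + 4.115) = 2.02 V.

V ≈ 2.02 V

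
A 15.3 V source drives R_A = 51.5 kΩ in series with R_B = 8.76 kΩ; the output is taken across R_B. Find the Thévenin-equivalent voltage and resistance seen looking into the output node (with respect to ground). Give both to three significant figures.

V_th = 2.22 V, R_th = 7.49 kΩ

V_th is the open-circuit tap voltage: 15.3 × 8.76/(51.5 + 8.76) = 2.22 V.
With the supply zeroed, R_A and R_B appear in parallel from the tap: R_th = R_A‖R_B = (51.5 × 8.76)/60.26 = 7.49 kΩ.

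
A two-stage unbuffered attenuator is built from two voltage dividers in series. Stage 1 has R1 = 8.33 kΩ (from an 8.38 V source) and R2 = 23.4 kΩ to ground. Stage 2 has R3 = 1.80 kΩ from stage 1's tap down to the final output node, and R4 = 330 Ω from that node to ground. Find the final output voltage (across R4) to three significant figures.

V_out ≈ 0.247 V

Stage 2 presents R3+R4 = 2130 Ω as a load on stage 1's tap.
Stage 1's lower leg becomes R2‖(R3+R4) = 1952 Ω, so V_mid = 8.38 × 1952/10280 = 1.591 V.
Stage 2 is itself unloaded: V_out = V_mid × R4/(R3+R4) = 1.591 × 330/2130 = 0.247 V.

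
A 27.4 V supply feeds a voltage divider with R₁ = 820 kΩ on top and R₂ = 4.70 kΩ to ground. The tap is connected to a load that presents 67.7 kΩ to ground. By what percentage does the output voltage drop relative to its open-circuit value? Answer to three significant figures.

The divider's output (Thévenin) resistance is R₁‖R₂ = 4.673 kΩ.
Fractional drop under load = R_th/(R_th + R_L) = 4.673 / (4.673 + 67.7) = 0.06457.
So the output falls by 6.46 %.

6.46 %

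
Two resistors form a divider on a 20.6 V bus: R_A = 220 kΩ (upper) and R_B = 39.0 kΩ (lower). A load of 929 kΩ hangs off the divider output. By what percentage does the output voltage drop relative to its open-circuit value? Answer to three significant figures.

The divider's output (Thévenin) resistance is R_A‖R_B = 33.13 kΩ.
Fractional drop under load = R_th/(R_th + R_L) = 33.13 / (33.13 + 929) = 0.03443.
So the output falls by 3.44 %.

3.44 %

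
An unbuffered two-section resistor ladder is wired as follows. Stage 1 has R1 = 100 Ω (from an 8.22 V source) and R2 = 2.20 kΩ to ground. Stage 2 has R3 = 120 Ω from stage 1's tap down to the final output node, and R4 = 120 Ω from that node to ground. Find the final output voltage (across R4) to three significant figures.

Stage 2 presents R3+R4 = 240.0 Ω as a load on stage 1's tap.
Stage 1's lower leg becomes R2‖(R3+R4) = 216.4 Ω, so V_mid = 8.22 × 216.4/316.4 = 5.622 V.
Stage 2 is itself unloaded: V_out = V_mid × R4/(R3+R4) = 5.622 × 120/240.0 = 2.81 V.

V_out ≈ 2.81 V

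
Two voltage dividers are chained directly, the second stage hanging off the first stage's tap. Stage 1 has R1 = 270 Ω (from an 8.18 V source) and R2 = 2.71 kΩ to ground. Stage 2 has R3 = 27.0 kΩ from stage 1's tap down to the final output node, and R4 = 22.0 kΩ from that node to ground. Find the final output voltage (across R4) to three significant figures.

Stage 2 presents R3+R4 = 49000 Ω as a load on stage 1's tap.
Stage 1's lower leg becomes R2‖(R3+R4) = 2568 Ω, so V_mid = 8.18 × 2568/2838 = 7.402 V.
Stage 2 is itself unloaded: V_out = V_mid × R4/(R3+R4) = 7.402 × 22000/49000 = 3.32 V.

V_out ≈ 3.32 V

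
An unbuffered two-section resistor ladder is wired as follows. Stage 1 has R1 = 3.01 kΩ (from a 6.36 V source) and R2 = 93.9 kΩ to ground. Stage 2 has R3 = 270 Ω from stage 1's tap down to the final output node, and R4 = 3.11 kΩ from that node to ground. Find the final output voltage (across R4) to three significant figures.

Stage 2 presents R3+R4 = 3380 Ω as a load on stage 1's tap.
Stage 1's lower leg becomes R2‖(R3+R4) = 3263 Ω, so V_mid = 6.36 × 3263/6273 = 3.308 V.
Stage 2 is itself unloaded: V_out = V_mid × R4/(R3+R4) = 3.308 × 3110/3380 = 3.04 V.

V_out ≈ 3.04 V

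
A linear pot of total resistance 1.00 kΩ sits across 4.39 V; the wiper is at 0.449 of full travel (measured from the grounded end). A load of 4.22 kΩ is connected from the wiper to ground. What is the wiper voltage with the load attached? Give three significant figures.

The wiper splits the pot into (1−α)R = 551.0 Ω above and αR = 449.0 Ω below.
Lower section ‖ load = 405.8 Ω.
V_wiper = 4.39 × 405.8/(551.0 + 405.8) = 1.86 V.

V ≈ 1.86 V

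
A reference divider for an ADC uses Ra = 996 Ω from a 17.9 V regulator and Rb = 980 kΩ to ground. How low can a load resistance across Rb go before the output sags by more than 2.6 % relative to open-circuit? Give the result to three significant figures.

Output resistance R_th = Ra‖Rb = (996 × 980000)/981000 = 995.0 Ω.
The fractional drop is R_th/(R_th + R_L); requiring this ≤ 0.0260 gives R_L ≥ R_th(1/0.0260 − 1) = 995.0 × 37.46 = 37.3 kΩ.

R_L(min) ≈ 37.3 kΩ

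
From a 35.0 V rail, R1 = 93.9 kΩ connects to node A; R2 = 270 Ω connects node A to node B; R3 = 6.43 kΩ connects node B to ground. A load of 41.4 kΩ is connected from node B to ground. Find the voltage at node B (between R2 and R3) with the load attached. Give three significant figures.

At node B, R3 is in parallel with the load: R3‖R_L = 5566 Ω.
Below node A the resistance is R2 + (R3‖R_L) = 5836 Ω, so V_A = 35.0 × 5836/99740 = 2.048 V.
Then V_B = V_A × (R3‖R_L)/(R2 + R3‖R_L) = 2.048 × 5566/5836 = 1.95 V.

V ≈ 1.95 V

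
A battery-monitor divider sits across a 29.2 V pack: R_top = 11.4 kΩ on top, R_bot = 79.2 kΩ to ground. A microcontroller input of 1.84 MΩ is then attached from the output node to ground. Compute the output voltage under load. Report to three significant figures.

The load sits in parallel with R_bot: R_bot‖R_L = (79.2 × 1840) / (79.2 + 1840) = 75.93 kΩ.
V_out = 29.2 × 75.93 / (11.4 + 75.93) = 29.2 × 75.93/87.33 = 25.4 V.

V_out ≈ 25.4 V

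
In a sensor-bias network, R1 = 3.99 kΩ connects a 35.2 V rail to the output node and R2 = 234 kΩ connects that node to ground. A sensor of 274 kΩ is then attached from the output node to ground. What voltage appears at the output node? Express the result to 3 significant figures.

V_out ≈ 34.1 V

The load sits in parallel with R2: R2‖R_L = (234 × 274) / (234 + 274) = 126.2 kΩ.
V_out = 35.2 × 126.2 / (3.99 + 126.2) = 35.2 × 126.2/130.2 = 34.1 V.
(Unloaded it would have been 34.6 V.)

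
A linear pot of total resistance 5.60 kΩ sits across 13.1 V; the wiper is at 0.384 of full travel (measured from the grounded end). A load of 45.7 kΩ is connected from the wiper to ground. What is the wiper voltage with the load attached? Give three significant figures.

The wiper splits the pot into (1−α)R = 3.450 kΩ above and αR = 2.150 kΩ below.
Lower section ‖ load = 2.054 kΩ.
V_wiper = 13.1 × 2.054/(3.450 + 2.054) = 4.89 V.

V ≈ 4.89 V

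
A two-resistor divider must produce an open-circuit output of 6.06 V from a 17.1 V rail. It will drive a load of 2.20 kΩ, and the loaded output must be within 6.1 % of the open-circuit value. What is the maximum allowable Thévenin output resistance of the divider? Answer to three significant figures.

R_th ≤ 143 Ω

Loading drop = R_th/(R_th + R_L) ≤ 0.0610, so R_th ≤ R_L · ε/(1−ε) = 2.20 kΩ × 0.0610/0.9390 = 143 Ω.
(Any R1, R2 with R2/(R1+R2) = 0.354 and R1‖R2 ≤ 143 Ω will meet the spec.)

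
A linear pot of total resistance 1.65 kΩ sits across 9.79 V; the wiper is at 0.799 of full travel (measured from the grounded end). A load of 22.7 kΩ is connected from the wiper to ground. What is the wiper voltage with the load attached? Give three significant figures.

The wiper splits the pot into (1−α)R = 331.6 Ω above and αR = 1318 Ω below.
Lower section ‖ load = 1246 Ω.
V_wiper = 9.79 × 1246/(331.6 + 1246) = 7.73 V.

V ≈ 7.73 V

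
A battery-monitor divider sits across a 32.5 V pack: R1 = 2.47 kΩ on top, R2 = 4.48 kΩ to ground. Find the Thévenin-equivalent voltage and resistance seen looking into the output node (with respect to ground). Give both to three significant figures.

V_th = 20.9 V, R_th = 1.59 kΩ

V_th is the open-circuit tap voltage: 32.5 × 4.48/(2.47 + 4.48) = 20.9 V.
With the supply zeroed, R1 and R2 appear in parallel from the tap: R_th = R1‖R2 = (2.47 × 4.48)/6.950 = 1.59 kΩ.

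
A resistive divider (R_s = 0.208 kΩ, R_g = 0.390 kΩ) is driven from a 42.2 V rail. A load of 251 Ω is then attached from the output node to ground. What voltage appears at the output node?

The load sits in parallel with R_g: R_g‖R_L = (390 × 251) / (390 + 251) = 152.7 Ω.
V_out = 42.2 × 152.7 / (208 + 152.7) = 42.2 × 152.7/360.7 = 17.9 V.

V_out ≈ 17.9 V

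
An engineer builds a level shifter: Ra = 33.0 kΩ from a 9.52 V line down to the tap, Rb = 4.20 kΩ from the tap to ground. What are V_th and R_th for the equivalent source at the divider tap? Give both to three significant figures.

V_th is the open-circuit tap voltage: 9.52 × 4.20/(33.0 + 4.20) = 1.07 V.
With the supply zeroed, Ra and Rb appear in parallel from the tap: R_th = Ra‖Rb = (33.0 × 4.20)/37.20 = 3.73 kΩ.

V_th = 1.07 V, R_th = 3.73 kΩ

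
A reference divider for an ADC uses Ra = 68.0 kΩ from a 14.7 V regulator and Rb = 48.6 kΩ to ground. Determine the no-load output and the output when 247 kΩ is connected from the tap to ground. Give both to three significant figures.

Open-circuit: V = 14.7 × 48.6/(68.0 + 48.6) = 6.13 V.
With the load, Rb becomes Rb‖R_L = 40.61 kΩ, so V = 14.7 × 40.61/108.6 = 5.50 V.

Unloaded: 6.13 V; loaded: 5.50 V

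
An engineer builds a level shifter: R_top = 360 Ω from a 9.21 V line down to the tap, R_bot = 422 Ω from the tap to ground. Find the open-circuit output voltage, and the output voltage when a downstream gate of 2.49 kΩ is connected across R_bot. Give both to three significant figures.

Open-circuit: V = 9.21 × 422/(360 + 422) = 4.97 V.
With the load, R_bot becomes R_bot‖R_L = 360.8 Ω, so V = 9.21 × 360.8/720.8 = 4.61 V.

Unloaded: 4.97 V; loaded: 4.61 V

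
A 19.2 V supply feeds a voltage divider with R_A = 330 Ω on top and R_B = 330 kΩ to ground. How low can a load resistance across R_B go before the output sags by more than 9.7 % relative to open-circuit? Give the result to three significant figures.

R_L(min) ≈ 3.07 kΩ

Output resistance R_th = R_A‖R_B = (330 × 330000)/330300 = 329.7 Ω.
The fractional drop is R_th/(R_th + R_L); requiring this ≤ 0.0970 gives R_L ≥ R_th(1/0.0970 − 1) = 329.7 × 9.309 = 3.07 kΩ.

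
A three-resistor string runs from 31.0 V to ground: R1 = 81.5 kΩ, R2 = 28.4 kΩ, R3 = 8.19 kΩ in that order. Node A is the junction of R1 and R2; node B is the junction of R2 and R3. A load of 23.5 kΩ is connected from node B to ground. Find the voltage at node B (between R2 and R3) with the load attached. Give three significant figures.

V ≈ 1.62 V

At node B, R3 is in parallel with the load: R3‖R_L = 6.073 kΩ.
Below node A the resistance is R2 + (R3‖R_L) = 34.47 kΩ, so V_A = 31.0 × 34.47/116.0 = 9.215 V.
Then V_B = V_A × (R3‖R_L)/(R2 + R3‖R_L) = 9.215 × 6.073/34.47 = 1.62 V.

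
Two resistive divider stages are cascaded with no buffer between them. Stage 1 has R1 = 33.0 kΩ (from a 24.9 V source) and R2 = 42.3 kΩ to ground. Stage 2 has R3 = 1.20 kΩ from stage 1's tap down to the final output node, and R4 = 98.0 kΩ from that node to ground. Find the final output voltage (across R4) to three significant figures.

Stage 2 presents R3+R4 = 99.20 kΩ as a load on stage 1's tap.
Stage 1's lower leg becomes R2‖(R3+R4) = 29.65 kΩ, so V_mid = 24.9 × 29.65/62.65 = 11.79 V.
Stage 2 is itself unloaded: V_out = V_mid × R4/(R3+R4) = 11.79 × 98.0/99.20 = 11.6 V.

V_out ≈ 11.6 V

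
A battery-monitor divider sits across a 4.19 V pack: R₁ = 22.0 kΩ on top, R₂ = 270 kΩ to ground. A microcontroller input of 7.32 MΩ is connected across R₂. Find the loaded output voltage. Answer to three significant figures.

V_out ≈ 3.86 V

The load sits in parallel with R₂: R₂‖R_L = (270 × 7320) / (270 + 7320) = 260.4 kΩ.
V_out = 4.19 × 260.4 / (22.0 + 260.4) = 4.19 × 260.4/282.4 = 3.86 V.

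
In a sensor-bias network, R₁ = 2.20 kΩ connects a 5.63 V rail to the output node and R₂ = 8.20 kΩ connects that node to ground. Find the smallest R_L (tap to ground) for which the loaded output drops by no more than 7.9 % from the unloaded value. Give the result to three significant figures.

Output resistance R_th = R₁‖R₂ = (2.20 × 8.20)/10.40 = 1.735 kΩ.
The fractional drop is R_th/(R_th + R_L); requiring this ≤ 0.0790 gives R_L ≥ R_th(1/0.0790 − 1) = 1.735 × 11.66 = 20.2 kΩ.

R_L(min) ≈ 20.2 kΩ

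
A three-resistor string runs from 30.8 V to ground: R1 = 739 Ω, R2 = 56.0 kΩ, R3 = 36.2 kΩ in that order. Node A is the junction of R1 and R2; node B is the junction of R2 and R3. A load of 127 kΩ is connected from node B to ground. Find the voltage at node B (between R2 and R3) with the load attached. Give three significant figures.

At node B, R3 is in parallel with the load: R3‖R_L = 28170 Ω.
Below node A the resistance is R2 + (R3‖R_L) = 84170 Ω, so V_A = 30.8 × 84170/84910 = 30.53 V.
Then V_B = V_A × (R3‖R_L)/(R2 + R3‖R_L) = 30.53 × 28170/84170 = 10.2 V.

V ≈ 10.2 V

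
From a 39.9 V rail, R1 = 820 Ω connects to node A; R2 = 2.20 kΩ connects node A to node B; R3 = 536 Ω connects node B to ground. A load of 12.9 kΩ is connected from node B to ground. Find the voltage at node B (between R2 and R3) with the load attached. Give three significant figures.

At node B, R3 is in parallel with the load: R3‖R_L = 514.6 Ω.
Below node A the resistance is R2 + (R3‖R_L) = 2715 Ω, so V_A = 39.9 × 2715/3535 = 30.64 V.
Then V_B = V_A × (R3‖R_L)/(R2 + R3‖R_L) = 30.64 × 514.6/2715 = 5.81 V.

V ≈ 5.81 V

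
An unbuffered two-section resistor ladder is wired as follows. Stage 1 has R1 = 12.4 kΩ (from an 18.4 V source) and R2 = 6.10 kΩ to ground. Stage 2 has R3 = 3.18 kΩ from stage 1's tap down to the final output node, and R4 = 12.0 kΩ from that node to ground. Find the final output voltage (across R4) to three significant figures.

Stage 2 presents R3+R4 = 15.18 kΩ as a load on stage 1's tap.
Stage 1's lower leg becomes R2‖(R3+R4) = 4.351 kΩ, so V_mid = 18.4 × 4.351/16.75 = 4.780 V.
Stage 2 is itself unloaded: V_out = V_mid × R4/(R3+R4) = 4.780 × 12.0/15.18 = 3.78 V.

V_out ≈ 3.78 V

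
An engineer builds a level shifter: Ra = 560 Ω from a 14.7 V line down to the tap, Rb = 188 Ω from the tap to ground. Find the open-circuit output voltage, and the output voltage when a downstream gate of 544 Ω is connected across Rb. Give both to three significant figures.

Unloaded: 3.69 V; loaded: 2.94 V

Open-circuit: V = 14.7 × 188/(560 + 188) = 3.69 V.
With the load, Rb becomes Rb‖R_L = 139.7 Ω, so V = 14.7 × 139.7/699.7 = 2.94 V.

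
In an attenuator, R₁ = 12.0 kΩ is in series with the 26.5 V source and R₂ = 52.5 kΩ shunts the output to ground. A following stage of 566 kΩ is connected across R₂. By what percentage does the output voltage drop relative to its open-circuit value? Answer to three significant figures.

1.70 %

The divider's output (Thévenin) resistance is R₁‖R₂ = 9.767 kΩ.
Fractional drop under load = R_th/(R_th + R_L) = 9.767 / (9.767 + 566) = 0.01696.
So the output falls by 1.70 %.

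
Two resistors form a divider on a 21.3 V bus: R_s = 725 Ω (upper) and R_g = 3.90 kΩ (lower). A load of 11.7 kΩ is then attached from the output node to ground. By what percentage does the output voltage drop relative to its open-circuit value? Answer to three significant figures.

The divider's output (Thévenin) resistance is R_s‖R_g = 611.4 Ω.
Fractional drop under load = R_th/(R_th + R_L) = 611.4 / (611.4 + 11700) = 0.04966.
So the output falls by 4.97 %.

4.97 %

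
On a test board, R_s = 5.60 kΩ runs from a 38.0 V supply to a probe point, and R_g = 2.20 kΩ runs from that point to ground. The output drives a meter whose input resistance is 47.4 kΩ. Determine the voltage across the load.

The load sits in parallel with R_g: R_g‖R_L = (2.20 × 47.4) / (2.20 + 47.4) = 2.102 kΩ.
V_out = 38.0 × 2.102 / (5.60 + 2.102) = 38.0 × 2.102/7.702 = 10.4 V.

V_out ≈ 10.4 V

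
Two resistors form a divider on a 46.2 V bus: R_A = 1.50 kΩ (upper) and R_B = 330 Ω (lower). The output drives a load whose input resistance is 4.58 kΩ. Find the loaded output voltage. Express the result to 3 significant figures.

The load sits in parallel with R_B: R_B‖R_L = (330 × 4580) / (330 + 4580) = 307.8 Ω.
V_out = 46.2 × 307.8 / (1500 + 307.8) = 46.2 × 307.8/1808 = 7.87 V.
(Unloaded it would have been 8.33 V.)

V_out ≈ 7.87 V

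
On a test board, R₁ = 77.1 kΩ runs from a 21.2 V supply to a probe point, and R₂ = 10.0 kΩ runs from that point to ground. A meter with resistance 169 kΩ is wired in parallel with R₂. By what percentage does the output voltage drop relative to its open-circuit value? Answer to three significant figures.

4.98 %

The divider's output (Thévenin) resistance is R₁‖R₂ = 8.852 kΩ.
Fractional drop under load = R_th/(R_th + R_L) = 8.852 / (8.852 + 169) = 0.04977.
So the output falls by 4.98 %.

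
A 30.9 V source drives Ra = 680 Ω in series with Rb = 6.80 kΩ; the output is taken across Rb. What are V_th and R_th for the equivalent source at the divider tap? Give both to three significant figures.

V_th is the open-circuit tap voltage: 30.9 × 6800/(680 + 6800) = 28.1 V.
With the supply zeroed, Ra and Rb appear in parallel from the tap: R_th = Ra‖Rb = (680 × 6800)/7480 = 618 Ω.

V_th = 28.1 V, R_th = 618 Ω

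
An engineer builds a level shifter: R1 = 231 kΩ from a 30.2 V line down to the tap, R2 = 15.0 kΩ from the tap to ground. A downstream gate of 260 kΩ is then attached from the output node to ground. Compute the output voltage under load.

V_out ≈ 1.75 V

The load sits in parallel with R2: R2‖R_L = (15.0 × 260) / (15.0 + 260) = 14.18 kΩ.
V_out = 30.2 × 14.18 / (231 + 14.18) = 30.2 × 14.18/245.2 = 1.75 V.
(Unloaded it would have been 1.84 V.)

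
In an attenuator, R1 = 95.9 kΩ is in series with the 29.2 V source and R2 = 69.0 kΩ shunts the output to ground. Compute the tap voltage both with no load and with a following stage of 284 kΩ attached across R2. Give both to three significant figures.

Open-circuit: V = 29.2 × 69.0/(95.9 + 69.0) = 12.2 V.
With the load, R2 becomes R2‖R_L = 55.51 kΩ, so V = 29.2 × 55.51/151.4 = 10.7 V.

Unloaded: 12.2 V; loaded: 10.7 V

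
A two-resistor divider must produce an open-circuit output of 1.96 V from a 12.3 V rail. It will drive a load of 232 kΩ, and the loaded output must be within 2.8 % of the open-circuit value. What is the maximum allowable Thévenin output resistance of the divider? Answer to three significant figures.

R_th ≤ 6.68 kΩ

Loading drop = R_th/(R_th + R_L) ≤ 0.0280, so R_th ≤ R_L · ε/(1−ε) = 232 kΩ × 0.0280/0.9720 = 6.68 kΩ.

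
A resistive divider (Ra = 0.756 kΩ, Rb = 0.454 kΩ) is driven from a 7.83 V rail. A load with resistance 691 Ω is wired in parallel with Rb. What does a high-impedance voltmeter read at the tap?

V_out ≈ 2.08 V

The load sits in parallel with Rb: Rb‖R_L = (454 × 691) / (454 + 691) = 274.0 Ω.
V_out = 7.83 × 274.0 / (756 + 274.0) = 7.83 × 274.0/1030 = 2.08 V.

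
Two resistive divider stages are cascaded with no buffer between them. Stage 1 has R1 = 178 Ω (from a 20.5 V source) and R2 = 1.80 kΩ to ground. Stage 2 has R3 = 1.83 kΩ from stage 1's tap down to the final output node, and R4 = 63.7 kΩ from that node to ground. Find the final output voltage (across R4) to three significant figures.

V_out ≈ 18.1 V

Stage 2 presents R3+R4 = 65530 Ω as a load on stage 1's tap.
Stage 1's lower leg becomes R2‖(R3+R4) = 1752 Ω, so V_mid = 20.5 × 1752/1930 = 18.61 V.
Stage 2 is itself unloaded: V_out = V_mid × R4/(R3+R4) = 18.61 × 63700/65530 = 18.1 V.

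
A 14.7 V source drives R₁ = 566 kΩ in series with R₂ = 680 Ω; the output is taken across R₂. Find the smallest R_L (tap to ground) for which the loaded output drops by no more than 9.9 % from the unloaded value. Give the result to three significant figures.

Output resistance R_th = R₁‖R₂ = (566000 × 680)/566700 = 679.2 Ω.
The fractional drop is R_th/(R_th + R_L); requiring this ≤ 0.0990 gives R_L ≥ R_th(1/0.0990 − 1) = 679.2 × 9.101 = 6.18 kΩ.

R_L(min) ≈ 6.18 kΩ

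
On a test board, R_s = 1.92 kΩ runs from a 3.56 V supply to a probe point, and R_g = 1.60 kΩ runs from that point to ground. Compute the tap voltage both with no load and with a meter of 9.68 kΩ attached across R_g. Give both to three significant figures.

Unloaded: 1.62 V; loaded: 1.48 V

Open-circuit: V = 3.56 × 1.60/(1.92 + 1.60) = 1.62 V.
With the load, R_g becomes R_g‖R_L = 1.373 kΩ, so V = 3.56 × 1.373/3.293 = 1.48 V.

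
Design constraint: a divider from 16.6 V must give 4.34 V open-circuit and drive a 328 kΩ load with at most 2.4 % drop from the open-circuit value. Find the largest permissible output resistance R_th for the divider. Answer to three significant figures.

Loading drop = R_th/(R_th + R_L) ≤ 0.0240, so R_th ≤ R_L · ε/(1−ε) = 328 kΩ × 0.0240/0.9760 = 8.07 kΩ.

R_th ≤ 8.07 kΩ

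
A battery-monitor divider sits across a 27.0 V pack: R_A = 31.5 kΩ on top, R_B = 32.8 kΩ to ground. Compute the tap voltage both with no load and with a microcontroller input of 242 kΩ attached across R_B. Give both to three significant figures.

Open-circuit: V = 27.0 × 32.8/(31.5 + 32.8) = 13.8 V.
With the load, R_B becomes R_B‖R_L = 28.89 kΩ, so V = 27.0 × 28.89/60.39 = 12.9 V.

Unloaded: 13.8 V; loaded: 12.9 V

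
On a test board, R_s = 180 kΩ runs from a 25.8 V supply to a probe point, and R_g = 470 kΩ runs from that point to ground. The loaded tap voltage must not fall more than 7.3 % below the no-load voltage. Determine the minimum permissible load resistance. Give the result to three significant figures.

Output resistance R_th = R_s‖R_g = (180 × 470)/650.0 = 130.2 kΩ.
The fractional drop is R_th/(R_th + R_L); requiring this ≤ 0.0730 gives R_L ≥ R_th(1/0.0730 − 1) = 130.2 × 12.70 = 1.65 MΩ.

R_L(min) ≈ 1.65 MΩ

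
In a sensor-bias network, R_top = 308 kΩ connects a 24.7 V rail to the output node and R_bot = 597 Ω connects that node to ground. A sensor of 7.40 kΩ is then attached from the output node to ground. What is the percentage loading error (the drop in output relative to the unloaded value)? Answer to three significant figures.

The divider's output (Thévenin) resistance is R_top‖R_bot = 595.8 Ω.
Fractional drop under load = R_th/(R_th + R_L) = 595.8 / (595.8 + 7400) = 0.07452.
So the output falls by 7.45 %.

7.45 %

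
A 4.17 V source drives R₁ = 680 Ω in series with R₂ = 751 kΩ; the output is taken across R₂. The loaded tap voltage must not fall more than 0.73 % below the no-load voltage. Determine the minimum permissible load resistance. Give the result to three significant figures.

R_L(min) ≈ 92.4 kΩ

Output resistance R_th = R₁‖R₂ = (680 × 751000)/751700 = 679.4 Ω.
The fractional drop is R_th/(R_th + R_L); requiring this ≤ 0.00730 gives R_L ≥ R_th(1/0.00730 − 1) = 679.4 × 136.0 = 92.4 kΩ.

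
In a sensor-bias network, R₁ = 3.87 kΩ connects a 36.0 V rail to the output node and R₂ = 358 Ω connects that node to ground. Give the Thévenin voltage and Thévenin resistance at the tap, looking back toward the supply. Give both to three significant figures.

V_th = 3.05 V, R_th = 328 Ω

V_th is the open-circuit tap voltage: 36.0 × 358/(3870 + 358) = 3.05 V.
With the supply zeroed, R₁ and R₂ appear in parallel from the tap: R_th = R₁‖R₂ = (3870 × 358)/4228 = 328 Ω.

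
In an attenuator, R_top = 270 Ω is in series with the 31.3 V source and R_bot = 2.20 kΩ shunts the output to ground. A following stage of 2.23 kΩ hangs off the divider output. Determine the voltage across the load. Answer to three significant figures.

The load sits in parallel with R_bot: R_bot‖R_L = (2200 × 2230) / (2200 + 2230) = 1107 Ω.
V_out = 31.3 × 1107 / (270 + 1107) = 31.3 × 1107/1377 = 25.2 V.

V_out ≈ 25.2 V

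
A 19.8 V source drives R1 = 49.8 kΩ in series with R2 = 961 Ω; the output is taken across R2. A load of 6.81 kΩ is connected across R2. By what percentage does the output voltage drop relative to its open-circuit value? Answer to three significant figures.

The divider's output (Thévenin) resistance is R1‖R2 = 942.8 Ω.
Fractional drop under load = R_th/(R_th + R_L) = 942.8 / (942.8 + 6810) = 0.1216.
So the output falls by 12.2 %.

12.2 %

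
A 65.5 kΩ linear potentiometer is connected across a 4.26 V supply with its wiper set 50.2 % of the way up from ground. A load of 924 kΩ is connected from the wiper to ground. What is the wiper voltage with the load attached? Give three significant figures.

The wiper splits the pot into (1−α)R = 32.62 kΩ above and αR = 32.88 kΩ below.
Lower section ‖ load = 31.75 kΩ.
V_wiper = 4.26 × 31.75/(32.62 + 31.75) = 2.10 V.

V ≈ 2.10 V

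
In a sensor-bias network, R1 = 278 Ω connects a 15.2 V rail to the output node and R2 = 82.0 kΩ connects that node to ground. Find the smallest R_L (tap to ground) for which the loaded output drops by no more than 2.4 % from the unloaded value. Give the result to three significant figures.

Output resistance R_th = R1‖R2 = (278 × 82000)/82280 = 277.1 Ω.
The fractional drop is R_th/(R_th + R_L); requiring this ≤ 0.0240 gives R_L ≥ R_th(1/0.0240 − 1) = 277.1 × 40.67 = 11.3 kΩ.

R_L(min) ≈ 11.3 kΩ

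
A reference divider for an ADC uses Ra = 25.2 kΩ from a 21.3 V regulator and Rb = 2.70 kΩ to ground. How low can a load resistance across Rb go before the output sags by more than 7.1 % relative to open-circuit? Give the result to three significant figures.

R_L(min) ≈ 31.9 kΩ

Output resistance R_th = Ra‖Rb = (25.2 × 2.70)/27.90 = 2.439 kΩ.
The fractional drop is R_th/(R_th + R_L); requiring this ≤ 0.0710 gives R_L ≥ R_th(1/0.0710 − 1) = 2.439 × 13.08 = 31.9 kΩ.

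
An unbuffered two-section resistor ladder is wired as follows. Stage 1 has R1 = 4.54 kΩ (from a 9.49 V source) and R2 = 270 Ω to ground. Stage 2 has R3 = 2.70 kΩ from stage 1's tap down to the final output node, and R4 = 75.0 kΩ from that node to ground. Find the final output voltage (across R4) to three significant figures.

V_out ≈ 0.513 V

Stage 2 presents R3+R4 = 77700 Ω as a load on stage 1's tap.
Stage 1's lower leg becomes R2‖(R3+R4) = 269.1 Ω, so V_mid = 9.49 × 269.1/4809 = 0.5310 V.
Stage 2 is itself unloaded: V_out = V_mid × R4/(R3+R4) = 0.5310 × 75000/77700 = 0.513 V.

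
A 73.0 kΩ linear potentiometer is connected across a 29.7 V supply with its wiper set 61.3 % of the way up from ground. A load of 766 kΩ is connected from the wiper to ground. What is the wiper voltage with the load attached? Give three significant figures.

V ≈ 17.8 V

The wiper splits the pot into (1−α)R = 28.25 kΩ above and αR = 44.75 kΩ below.
Lower section ‖ load = 42.28 kΩ.
V_wiper = 29.7 × 42.28/(28.25 + 42.28) = 17.8 V.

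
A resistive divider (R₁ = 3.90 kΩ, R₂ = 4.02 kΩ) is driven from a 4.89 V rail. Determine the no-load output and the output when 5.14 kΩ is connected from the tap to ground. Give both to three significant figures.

Open-circuit: V = 4.89 × 4.02/(3.90 + 4.02) = 2.48 V.
With the load, R₂ becomes R₂‖R_L = 2.256 kΩ, so V = 4.89 × 2.256/6.156 = 1.79 V.

Unloaded: 2.48 V; loaded: 1.79 V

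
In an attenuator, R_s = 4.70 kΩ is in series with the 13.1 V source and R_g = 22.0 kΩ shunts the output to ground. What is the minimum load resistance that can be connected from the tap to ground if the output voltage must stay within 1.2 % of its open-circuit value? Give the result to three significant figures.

Output resistance R_th = R_s‖R_g = (4.70 × 22.0)/26.70 = 3.873 kΩ.
The fractional drop is R_th/(R_th + R_L); requiring this ≤ 0.0120 gives R_L ≥ R_th(1/0.0120 − 1) = 3.873 × 82.33 = 319 kΩ.

R_L(min) ≈ 319 kΩ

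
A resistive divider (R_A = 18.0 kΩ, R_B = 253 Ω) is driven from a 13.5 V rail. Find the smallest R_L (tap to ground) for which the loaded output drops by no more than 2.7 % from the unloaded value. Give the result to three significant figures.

R_L(min) ≈ 8.99 kΩ

Output resistance R_th = R_A‖R_B = (18000 × 253)/18250 = 249.5 Ω.
The fractional drop is R_th/(R_th + R_L); requiring this ≤ 0.0270 gives R_L ≥ R_th(1/0.0270 − 1) = 249.5 × 36.04 = 8.99 kΩ.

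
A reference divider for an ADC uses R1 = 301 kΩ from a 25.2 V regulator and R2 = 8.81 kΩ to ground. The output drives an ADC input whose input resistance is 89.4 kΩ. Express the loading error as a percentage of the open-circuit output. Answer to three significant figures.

8.74 %

The divider's output (Thévenin) resistance is R1‖R2 = 8.559 kΩ.
Fractional drop under load = R_th/(R_th + R_L) = 8.559 / (8.559 + 89.4) = 0.08738.
So the output falls by 8.74 %.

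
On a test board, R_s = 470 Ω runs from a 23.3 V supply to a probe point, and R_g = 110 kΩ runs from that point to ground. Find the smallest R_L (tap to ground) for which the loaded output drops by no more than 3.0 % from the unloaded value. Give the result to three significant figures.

Output resistance R_th = R_s‖R_g = (470 × 110000)/110500 = 468.0 Ω.
The fractional drop is R_th/(R_th + R_L); requiring this ≤ 0.0300 gives R_L ≥ R_th(1/0.0300 − 1) = 468.0 × 32.33 = 15.1 kΩ.

R_L(min) ≈ 15.1 kΩ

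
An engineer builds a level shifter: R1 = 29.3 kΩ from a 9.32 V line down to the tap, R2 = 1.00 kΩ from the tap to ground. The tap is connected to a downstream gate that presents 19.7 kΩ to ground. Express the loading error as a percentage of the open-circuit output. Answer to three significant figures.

4.68 %

The divider's output (Thévenin) resistance is R1‖R2 = 0.9670 kΩ.
Fractional drop under load = R_th/(R_th + R_L) = 0.9670 / (0.9670 + 19.7) = 0.04679.
So the output falls by 4.68 %.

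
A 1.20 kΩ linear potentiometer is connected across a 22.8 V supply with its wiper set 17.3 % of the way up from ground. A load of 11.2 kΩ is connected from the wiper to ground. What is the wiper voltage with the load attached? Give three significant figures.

The wiper splits the pot into (1−α)R = 992.4 Ω above and αR = 207.6 Ω below.
Lower section ‖ load = 203.8 Ω.
V_wiper = 22.8 × 203.8/(992.4 + 203.8) = 3.88 V.

V ≈ 3.88 V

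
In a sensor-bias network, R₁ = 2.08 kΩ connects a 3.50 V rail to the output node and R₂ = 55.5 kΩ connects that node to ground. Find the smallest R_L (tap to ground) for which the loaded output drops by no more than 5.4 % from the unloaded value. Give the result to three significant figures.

R_L(min) ≈ 35.1 kΩ

Output resistance R_th = R₁‖R₂ = (2.08 × 55.5)/57.58 = 2.005 kΩ.
The fractional drop is R_th/(R_th + R_L); requiring this ≤ 0.0540 gives R_L ≥ R_th(1/0.0540 − 1) = 2.005 × 17.52 = 35.1 kΩ.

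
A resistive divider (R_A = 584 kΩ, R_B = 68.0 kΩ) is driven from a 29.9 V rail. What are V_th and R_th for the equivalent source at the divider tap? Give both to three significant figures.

V_th is the open-circuit tap voltage: 29.9 × 68.0/(584 + 68.0) = 3.12 V.
With the supply zeroed, R_A and R_B appear in parallel from the tap: R_th = R_A‖R_B = (584 × 68.0)/652.0 = 60.9 kΩ.

V_th = 3.12 V, R_th = 60.9 kΩ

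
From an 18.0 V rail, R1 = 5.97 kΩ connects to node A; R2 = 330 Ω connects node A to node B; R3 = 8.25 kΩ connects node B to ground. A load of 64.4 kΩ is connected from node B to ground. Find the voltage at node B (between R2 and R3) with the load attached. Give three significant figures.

At node B, R3 is in parallel with the load: R3‖R_L = 7313 Ω.
Below node A the resistance is R2 + (R3‖R_L) = 7643 Ω, so V_A = 18.0 × 7643/13610 = 10.11 V.
Then V_B = V_A × (R3‖R_L)/(R2 + R3‖R_L) = 10.11 × 7313/7643 = 9.67 V.

V ≈ 9.67 V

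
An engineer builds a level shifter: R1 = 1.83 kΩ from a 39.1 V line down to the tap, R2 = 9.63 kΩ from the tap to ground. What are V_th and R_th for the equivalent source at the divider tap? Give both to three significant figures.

V_th = 32.9 V, R_th = 1.54 kΩ

V_th is the open-circuit tap voltage: 39.1 × 9.63/(1.83 + 9.63) = 32.9 V.
With the supply zeroed, R1 and R2 appear in parallel from the tap: R_th = R1‖R2 = (1.83 × 9.63)/11.46 = 1.54 kΩ.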